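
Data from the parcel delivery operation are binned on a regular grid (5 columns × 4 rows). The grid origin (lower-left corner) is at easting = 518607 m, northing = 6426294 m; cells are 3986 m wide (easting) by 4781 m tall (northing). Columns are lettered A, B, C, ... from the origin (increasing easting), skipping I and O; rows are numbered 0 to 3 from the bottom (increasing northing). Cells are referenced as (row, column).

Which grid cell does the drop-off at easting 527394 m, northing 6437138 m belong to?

(2, C)

Column index: ⌊(527394 − 518607) / 3986⌋ = ⌊2.204⌋ = 2 → column C
Row offset from origin: ⌊(6437138 − 6426294) / 4781⌋ = ⌊2.268⌋ = 2 → row 2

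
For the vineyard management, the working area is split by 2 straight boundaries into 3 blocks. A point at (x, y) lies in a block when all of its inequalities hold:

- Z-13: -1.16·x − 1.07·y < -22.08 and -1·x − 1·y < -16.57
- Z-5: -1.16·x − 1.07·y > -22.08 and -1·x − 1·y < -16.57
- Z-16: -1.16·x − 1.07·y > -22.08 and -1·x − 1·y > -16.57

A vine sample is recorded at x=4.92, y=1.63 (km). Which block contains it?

-1.16·4.92 − 1.07·1.63 = -7.451, which is > -22.08
-1·4.92 − 1·1.63 = -6.550, which is > -16.57
This sign pattern matches Z-16.

Z-16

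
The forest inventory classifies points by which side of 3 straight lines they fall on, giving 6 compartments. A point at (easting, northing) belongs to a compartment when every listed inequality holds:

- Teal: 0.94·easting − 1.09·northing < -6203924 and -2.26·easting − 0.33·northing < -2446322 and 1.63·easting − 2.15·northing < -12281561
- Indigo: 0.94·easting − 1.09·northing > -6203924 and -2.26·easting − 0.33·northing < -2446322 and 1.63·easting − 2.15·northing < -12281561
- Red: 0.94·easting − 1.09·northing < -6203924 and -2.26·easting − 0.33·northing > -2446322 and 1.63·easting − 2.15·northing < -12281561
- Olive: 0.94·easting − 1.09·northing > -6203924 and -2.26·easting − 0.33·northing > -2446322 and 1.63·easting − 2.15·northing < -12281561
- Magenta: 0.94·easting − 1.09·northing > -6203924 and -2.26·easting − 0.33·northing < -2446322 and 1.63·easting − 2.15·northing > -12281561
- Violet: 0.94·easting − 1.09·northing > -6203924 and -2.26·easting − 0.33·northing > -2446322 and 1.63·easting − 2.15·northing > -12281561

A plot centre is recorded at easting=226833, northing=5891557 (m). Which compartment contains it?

Teal

0.94·226833 − 1.09·5891557 = -6208574.110, which is < -6203924
-2.26·226833 − 0.33·5891557 = -2456856.390, which is < -2446322
1.63·226833 − 2.15·5891557 = -12297109.760, which is < -12281561
This sign pattern matches Teal.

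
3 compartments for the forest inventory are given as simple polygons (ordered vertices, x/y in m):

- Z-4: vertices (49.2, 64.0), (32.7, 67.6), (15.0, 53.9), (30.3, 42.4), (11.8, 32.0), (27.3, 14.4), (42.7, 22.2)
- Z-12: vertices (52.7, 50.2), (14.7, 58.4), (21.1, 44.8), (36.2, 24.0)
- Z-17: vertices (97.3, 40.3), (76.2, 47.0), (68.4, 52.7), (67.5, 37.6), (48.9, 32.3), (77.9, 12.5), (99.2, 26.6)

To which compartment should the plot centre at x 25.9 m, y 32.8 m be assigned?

Z-4

Cast a ray rightward from (25.9, 32.8). For each polygon, the edges (by vertex number in listed order) whose endpoints lie on opposite sides of y = 32.8, where each meets that height, and whether that is right or left of the point:
Z-4: 4–5 at x≈13.22 (left), 7–1 at x≈44.35 (right) → 1 crossing.
Z-12: 3–4 at x≈29.81 (right), 4–1 at x≈41.74 (right) → 2 crossings.
Z-17: 4–5 at x≈50.65 (right), 7–1 at x≈98.34 (right) → 2 crossings.
Only Z-4 has an odd count, so the point is inside Z-4.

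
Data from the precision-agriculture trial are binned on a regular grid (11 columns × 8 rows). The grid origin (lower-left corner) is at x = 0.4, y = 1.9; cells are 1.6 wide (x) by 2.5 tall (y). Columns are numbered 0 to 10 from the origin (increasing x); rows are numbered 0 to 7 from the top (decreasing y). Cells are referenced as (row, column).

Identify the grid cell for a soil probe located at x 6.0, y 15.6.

(2, 3)

Column index: ⌊(6.0 − 0.4) / 1.6⌋ = ⌊3.500⌋ = 3
Row offset from origin: ⌊(15.6 − 1.9) / 2.5⌋ = ⌊5.480⌋ = 5 → row 2 (counted from top)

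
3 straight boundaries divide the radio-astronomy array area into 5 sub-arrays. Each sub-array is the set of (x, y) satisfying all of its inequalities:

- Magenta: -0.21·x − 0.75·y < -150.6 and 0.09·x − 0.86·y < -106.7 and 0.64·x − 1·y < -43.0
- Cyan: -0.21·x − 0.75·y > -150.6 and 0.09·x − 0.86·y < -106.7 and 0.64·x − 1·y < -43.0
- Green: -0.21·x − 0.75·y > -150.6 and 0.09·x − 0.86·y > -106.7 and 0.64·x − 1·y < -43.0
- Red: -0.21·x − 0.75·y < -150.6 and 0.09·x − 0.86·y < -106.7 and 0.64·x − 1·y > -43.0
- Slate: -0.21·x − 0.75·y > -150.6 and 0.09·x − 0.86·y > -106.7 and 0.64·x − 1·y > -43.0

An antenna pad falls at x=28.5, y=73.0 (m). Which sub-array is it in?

-0.21·28.5 − 0.75·73.0 = -60.735, which is > -150.6
0.09·28.5 − 0.86·73.0 = -60.215, which is > -106.7
0.64·28.5 − 1·73.0 = -54.760, which is < -43.0
This sign pattern matches Green.

Green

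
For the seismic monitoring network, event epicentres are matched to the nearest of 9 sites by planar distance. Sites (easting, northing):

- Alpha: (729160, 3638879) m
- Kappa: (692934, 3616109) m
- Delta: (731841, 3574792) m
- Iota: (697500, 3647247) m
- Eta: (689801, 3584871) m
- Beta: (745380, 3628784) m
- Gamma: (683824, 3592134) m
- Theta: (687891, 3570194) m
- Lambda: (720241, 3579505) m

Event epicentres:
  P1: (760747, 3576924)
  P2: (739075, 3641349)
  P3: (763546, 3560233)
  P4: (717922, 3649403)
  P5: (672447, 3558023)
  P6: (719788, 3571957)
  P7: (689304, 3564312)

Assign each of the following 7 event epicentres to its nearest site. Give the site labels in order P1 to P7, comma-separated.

Delta, Alpha, Delta, Alpha, Theta, Lambda, Theta

P1 → Delta (d²=840102260.00)
P2 → Alpha (d²=104408125.00)
P3 → Delta (d²=1217171506.00)
P4 → Alpha (d²=237047220.00)
P5 → Theta (d²=386650377.00)
P6 → Lambda (d²=57177513.00)
P7 → Theta (d²=36594493.00)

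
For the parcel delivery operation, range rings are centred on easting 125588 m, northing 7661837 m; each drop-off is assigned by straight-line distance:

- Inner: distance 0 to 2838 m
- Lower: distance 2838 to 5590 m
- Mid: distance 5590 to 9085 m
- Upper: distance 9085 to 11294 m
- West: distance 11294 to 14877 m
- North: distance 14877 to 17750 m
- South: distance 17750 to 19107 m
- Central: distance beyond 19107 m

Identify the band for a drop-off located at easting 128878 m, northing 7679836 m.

Distance = √((128878−125588)² + (7679836−7661837)²) = √(10824100.000 + 323964001.000) = 18297.216 m.
17750 ≤ 18297.216 < 19107 → South.

South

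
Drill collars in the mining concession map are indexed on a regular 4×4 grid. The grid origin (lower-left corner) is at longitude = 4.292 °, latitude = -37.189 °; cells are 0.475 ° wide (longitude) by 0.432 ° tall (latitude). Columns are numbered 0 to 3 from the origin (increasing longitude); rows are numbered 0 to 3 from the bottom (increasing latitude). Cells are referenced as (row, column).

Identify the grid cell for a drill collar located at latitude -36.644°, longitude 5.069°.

(1, 1)

Column index: ⌊(5.069 − 4.292) / 0.475⌋ = ⌊1.636⌋ = 1
Row offset from origin: ⌊(-36.644 − -37.189) / 0.432⌋ = ⌊1.262⌋ = 1 → row 1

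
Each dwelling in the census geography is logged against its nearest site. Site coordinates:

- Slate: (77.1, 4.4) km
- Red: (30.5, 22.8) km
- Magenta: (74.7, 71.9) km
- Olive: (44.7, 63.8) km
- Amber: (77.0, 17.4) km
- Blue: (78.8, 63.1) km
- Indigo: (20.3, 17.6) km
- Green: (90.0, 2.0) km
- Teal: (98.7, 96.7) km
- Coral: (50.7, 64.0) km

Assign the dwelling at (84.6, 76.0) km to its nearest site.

Magenta

Squared distances to each site:
Slate: 5182.810; Red: 5757.050; Magenta: 114.820; Olive: 1740.850; Amber: 3491.720; Blue: 200.050; Indigo: 7545.050; Green: 5505.160; Teal: 627.300; Coral: 1293.210.
Minimum at Magenta.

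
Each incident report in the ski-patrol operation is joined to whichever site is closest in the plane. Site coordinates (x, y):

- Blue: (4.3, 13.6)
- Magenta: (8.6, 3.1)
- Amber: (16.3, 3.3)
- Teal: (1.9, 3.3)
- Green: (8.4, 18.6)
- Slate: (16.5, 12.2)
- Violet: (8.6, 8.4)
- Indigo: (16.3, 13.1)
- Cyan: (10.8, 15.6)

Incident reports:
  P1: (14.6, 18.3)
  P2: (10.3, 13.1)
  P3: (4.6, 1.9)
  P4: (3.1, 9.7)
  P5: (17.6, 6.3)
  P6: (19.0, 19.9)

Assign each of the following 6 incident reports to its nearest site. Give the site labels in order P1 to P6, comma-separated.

P1 → Cyan (d²=21.73)
P2 → Cyan (d²=6.50)
P3 → Teal (d²=9.25)
P4 → Blue (d²=16.65)
P5 → Amber (d²=10.69)
P6 → Indigo (d²=53.53)

Cyan, Cyan, Teal, Blue, Amber, Indigo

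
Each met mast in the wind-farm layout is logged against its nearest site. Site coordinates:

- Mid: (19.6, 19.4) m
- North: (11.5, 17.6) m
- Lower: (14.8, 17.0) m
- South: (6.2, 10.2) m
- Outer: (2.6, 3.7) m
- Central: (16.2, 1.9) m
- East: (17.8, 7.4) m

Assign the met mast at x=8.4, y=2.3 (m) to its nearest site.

Squared distances to each site:
Mid: 417.850; North: 243.700; Lower: 257.050; South: 67.250; Outer: 35.600; Central: 61.000; East: 114.370.
Minimum at Outer.

Outer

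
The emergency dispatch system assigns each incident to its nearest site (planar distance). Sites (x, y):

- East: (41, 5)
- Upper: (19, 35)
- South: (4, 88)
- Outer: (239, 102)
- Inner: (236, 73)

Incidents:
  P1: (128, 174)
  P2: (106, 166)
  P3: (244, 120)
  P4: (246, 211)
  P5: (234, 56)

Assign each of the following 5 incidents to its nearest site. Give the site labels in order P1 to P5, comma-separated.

Outer, South, Outer, Outer, Inner

P1 → Outer (d²=17505.00)
P2 → South (d²=16488.00)
P3 → Outer (d²=349.00)
P4 → Outer (d²=11930.00)
P5 → Inner (d²=293.00)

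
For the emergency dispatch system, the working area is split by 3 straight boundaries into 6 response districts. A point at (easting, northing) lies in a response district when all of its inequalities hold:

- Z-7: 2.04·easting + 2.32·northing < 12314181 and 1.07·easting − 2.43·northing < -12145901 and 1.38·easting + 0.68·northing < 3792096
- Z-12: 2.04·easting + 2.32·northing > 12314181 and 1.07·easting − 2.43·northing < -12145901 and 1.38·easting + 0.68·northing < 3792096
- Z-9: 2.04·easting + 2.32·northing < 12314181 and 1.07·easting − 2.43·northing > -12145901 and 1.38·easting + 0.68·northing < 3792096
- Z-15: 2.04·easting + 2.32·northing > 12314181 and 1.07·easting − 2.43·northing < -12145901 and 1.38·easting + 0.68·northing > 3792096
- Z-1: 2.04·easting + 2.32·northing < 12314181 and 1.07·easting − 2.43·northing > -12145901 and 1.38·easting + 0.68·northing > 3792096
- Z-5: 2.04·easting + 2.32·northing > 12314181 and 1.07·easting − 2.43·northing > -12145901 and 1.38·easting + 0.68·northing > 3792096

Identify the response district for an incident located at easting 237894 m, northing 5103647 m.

Z-15

2.04·237894 + 2.32·5103647 = 12325764.800, which is > 12314181
1.07·237894 − 2.43·5103647 = -12147315.630, which is < -12145901
1.38·237894 + 0.68·5103647 = 3798773.680, which is > 3792096
This sign pattern matches Z-15.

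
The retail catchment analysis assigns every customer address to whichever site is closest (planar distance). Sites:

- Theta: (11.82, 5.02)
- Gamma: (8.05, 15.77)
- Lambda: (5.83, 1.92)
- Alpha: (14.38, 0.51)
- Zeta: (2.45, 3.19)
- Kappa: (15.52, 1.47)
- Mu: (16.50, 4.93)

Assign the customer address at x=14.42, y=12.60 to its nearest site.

Gamma

Squared distances to each site:
Theta: 64.216; Gamma: 50.626; Lambda: 187.851; Alpha: 146.170; Zeta: 231.829; Kappa: 125.087; Mu: 63.155.
Minimum at Gamma.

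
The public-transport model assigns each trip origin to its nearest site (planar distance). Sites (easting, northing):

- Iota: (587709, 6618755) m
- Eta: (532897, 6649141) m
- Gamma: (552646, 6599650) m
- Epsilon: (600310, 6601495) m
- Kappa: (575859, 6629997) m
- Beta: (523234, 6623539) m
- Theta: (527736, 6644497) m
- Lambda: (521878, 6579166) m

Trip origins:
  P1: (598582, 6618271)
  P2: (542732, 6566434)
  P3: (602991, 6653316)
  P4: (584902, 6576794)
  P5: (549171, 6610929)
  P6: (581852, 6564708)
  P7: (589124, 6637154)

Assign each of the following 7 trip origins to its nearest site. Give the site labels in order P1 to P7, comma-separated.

P1 → Iota (d²=118456385.00)
P2 → Lambda (d²=596993140.00)
P3 → Kappa (d²=1279921185.00)
P4 → Epsilon (d²=847545865.00)
P5 → Gamma (d²=139291466.00)
P6 → Epsilon (d²=1693981133.00)
P7 → Kappa (d²=227182874.00)

Iota, Lambda, Kappa, Epsilon, Gamma, Epsilon, Kappa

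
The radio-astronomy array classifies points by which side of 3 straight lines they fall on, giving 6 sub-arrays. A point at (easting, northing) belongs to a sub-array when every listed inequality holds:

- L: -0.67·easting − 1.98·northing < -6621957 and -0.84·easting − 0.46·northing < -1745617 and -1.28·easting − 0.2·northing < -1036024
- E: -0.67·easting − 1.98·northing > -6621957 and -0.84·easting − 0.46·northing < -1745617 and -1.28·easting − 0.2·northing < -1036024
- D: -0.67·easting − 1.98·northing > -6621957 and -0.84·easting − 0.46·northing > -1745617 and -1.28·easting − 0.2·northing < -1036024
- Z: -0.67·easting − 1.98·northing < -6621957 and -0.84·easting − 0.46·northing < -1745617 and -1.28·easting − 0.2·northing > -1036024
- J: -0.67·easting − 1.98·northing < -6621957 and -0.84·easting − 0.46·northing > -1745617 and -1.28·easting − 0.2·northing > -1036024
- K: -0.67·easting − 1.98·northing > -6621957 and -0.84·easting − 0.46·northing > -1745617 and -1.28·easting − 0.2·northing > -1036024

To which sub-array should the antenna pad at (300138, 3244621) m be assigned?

J

-0.67·300138 − 1.98·3244621 = -6625442.040, which is < -6621957
-0.84·300138 − 0.46·3244621 = -1744641.580, which is > -1745617
-1.28·300138 − 0.2·3244621 = -1033100.840, which is > -1036024
This sign pattern matches J.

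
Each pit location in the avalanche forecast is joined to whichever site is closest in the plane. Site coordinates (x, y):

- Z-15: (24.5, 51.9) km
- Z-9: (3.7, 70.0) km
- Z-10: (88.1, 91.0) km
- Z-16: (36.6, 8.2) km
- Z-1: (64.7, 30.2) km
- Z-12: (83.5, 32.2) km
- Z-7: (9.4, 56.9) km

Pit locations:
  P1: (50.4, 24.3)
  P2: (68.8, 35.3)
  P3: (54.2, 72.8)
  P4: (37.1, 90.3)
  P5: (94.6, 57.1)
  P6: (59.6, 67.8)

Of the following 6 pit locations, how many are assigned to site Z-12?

1

P1 → Z-1
P2 → Z-1
P3 → Z-15
P4 → Z-9
P5 → Z-12
P6 → Z-10
1 of the 6 goes to Z-12.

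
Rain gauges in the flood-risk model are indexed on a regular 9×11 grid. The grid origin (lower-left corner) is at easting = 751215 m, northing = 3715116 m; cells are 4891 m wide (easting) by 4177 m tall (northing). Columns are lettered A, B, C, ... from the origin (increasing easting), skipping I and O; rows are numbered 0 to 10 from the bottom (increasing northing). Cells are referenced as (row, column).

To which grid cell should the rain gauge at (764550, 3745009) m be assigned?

(7, C)

Column index: ⌊(764550 − 751215) / 4891⌋ = ⌊2.726⌋ = 2 → column C
Row offset from origin: ⌊(3745009 − 3715116) / 4177⌋ = ⌊7.157⌋ = 7 → row 7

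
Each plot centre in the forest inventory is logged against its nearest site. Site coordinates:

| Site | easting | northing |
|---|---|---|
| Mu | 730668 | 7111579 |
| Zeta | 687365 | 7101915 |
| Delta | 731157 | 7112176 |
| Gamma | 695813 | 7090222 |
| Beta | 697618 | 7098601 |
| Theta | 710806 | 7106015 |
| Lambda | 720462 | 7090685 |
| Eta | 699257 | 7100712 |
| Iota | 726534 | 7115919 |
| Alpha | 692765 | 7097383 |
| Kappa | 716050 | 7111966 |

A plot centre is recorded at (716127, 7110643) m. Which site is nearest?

Kappa

Squared distances to each site:
Mu: 212316777.000; Zeta: 903430628.000; Delta: 228250989.000; Gamma: 829675837.000; Beta: 487592845.000; Theta: 49731425.000; Lambda: 417113989.000; Eta: 383221661.000; Iota: 136141825.000; Alpha: 721610644.000; Kappa: 1756258.000.
Minimum at Kappa.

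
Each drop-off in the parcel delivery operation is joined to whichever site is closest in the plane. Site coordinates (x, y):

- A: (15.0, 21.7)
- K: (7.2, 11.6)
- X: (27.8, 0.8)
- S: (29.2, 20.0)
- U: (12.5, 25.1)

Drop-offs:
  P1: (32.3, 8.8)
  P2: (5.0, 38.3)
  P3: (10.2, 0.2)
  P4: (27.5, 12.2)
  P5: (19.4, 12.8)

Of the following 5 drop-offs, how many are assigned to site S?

P1 → X
P2 → U
P3 → K
P4 → S
P5 → A
1 of the 5 goes to S.

1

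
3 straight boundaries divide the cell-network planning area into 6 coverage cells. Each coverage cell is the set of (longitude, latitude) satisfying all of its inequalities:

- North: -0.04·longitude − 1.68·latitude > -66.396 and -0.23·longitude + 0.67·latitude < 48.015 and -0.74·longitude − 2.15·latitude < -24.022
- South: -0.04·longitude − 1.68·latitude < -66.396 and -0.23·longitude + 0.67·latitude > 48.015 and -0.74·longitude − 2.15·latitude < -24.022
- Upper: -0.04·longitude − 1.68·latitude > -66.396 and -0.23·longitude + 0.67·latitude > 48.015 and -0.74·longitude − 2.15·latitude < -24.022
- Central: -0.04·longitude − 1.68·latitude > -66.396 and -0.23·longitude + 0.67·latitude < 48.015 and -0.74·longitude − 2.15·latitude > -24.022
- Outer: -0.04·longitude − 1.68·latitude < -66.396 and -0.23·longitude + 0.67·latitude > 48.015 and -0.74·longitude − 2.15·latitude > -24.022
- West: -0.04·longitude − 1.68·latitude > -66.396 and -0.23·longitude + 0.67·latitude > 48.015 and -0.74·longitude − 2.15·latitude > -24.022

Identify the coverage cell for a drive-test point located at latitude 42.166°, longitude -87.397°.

-0.04·-87.397 − 1.68·42.166 = -67.343, which is < -66.396
-0.23·-87.397 + 0.67·42.166 = 48.353, which is > 48.015
-0.74·-87.397 − 2.15·42.166 = -25.983, which is < -24.022
This sign pattern matches South.

South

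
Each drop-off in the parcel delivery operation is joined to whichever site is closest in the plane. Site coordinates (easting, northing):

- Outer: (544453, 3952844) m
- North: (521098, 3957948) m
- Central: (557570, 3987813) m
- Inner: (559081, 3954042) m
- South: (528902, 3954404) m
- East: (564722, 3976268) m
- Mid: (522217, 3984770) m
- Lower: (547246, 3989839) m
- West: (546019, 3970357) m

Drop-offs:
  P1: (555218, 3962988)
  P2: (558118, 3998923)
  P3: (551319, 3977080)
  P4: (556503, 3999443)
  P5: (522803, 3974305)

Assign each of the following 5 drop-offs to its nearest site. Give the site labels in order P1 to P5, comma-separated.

P1 → Inner (d²=94953685.00)
P2 → Central (d²=123732404.00)
P3 → West (d²=73288729.00)
P4 → Central (d²=136395389.00)
P5 → Mid (d²=109859621.00)

Inner, Central, West, Central, Mid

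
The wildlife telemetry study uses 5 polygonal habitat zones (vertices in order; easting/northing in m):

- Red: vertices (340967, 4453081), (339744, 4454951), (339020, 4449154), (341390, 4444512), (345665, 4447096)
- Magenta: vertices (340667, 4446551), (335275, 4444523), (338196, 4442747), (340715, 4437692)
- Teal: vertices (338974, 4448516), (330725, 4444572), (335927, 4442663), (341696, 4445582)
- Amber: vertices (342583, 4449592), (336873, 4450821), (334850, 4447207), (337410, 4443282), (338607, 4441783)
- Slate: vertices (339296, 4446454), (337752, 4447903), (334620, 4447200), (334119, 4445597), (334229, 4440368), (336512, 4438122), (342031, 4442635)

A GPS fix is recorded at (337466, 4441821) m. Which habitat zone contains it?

Cast a ray rightward from (337466, 4441821). For each polygon, the edges (by vertex number in listed order) whose endpoints lie on opposite sides of northing = 4441821, where each meets that height, and whether that is right or left of the point:
Red: no edge straddles that height → 0 crossings.
Magenta: 3–4 at easting≈338657.4 (right), 4–1 at easting≈340692.6 (right) → 2 crossings.
Teal: no edge straddles that height → 0 crossings.
Amber: 4–5 at easting≈338576.7 (right), 5–1 at easting≈338626.3 (right) → 2 crossings.
Slate: 4–5 at easting≈334198.4 (left), 6–7 at easting≈341035.5 (right) → 1 crossing.
Only Slate has an odd count, so the point is inside Slate.

Slate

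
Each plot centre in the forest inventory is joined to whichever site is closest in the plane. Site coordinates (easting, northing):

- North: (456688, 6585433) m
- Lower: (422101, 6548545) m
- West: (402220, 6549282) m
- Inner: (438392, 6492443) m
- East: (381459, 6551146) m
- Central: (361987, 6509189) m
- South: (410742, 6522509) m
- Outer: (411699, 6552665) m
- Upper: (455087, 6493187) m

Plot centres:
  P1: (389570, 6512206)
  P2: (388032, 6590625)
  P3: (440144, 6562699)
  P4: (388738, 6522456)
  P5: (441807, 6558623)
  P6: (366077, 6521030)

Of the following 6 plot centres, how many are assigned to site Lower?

2

P1 → South
P2 → East
P3 → Lower
P4 → South
P5 → Lower
P6 → Central
2 of the 6 go to Lower.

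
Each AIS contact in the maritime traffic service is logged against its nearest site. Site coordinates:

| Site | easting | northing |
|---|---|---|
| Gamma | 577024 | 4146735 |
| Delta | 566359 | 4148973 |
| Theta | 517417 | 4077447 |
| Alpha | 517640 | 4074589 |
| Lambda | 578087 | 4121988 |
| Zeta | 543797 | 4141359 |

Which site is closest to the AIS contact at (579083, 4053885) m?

Squared distances to each site:
Gamma: 8625361981.000; Delta: 9203627920.000; Theta: 4357863400.000; Alpha: 4203897865.000; Lambda: 4639010625.000; Zeta: 8896802472.000.
Minimum at Alpha.

Alpha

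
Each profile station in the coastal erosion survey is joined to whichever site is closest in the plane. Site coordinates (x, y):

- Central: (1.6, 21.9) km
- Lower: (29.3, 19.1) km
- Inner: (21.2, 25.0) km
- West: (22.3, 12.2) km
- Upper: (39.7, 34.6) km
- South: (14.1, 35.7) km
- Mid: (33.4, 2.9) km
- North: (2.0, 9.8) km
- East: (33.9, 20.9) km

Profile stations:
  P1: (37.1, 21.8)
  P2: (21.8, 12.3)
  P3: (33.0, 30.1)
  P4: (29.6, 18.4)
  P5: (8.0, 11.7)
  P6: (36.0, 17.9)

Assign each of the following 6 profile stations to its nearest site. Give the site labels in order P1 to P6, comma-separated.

East, West, Upper, Lower, North, East

P1 → East (d²=11.05)
P2 → West (d²=0.26)
P3 → Upper (d²=65.14)
P4 → Lower (d²=0.58)
P5 → North (d²=39.61)
P6 → East (d²=13.41)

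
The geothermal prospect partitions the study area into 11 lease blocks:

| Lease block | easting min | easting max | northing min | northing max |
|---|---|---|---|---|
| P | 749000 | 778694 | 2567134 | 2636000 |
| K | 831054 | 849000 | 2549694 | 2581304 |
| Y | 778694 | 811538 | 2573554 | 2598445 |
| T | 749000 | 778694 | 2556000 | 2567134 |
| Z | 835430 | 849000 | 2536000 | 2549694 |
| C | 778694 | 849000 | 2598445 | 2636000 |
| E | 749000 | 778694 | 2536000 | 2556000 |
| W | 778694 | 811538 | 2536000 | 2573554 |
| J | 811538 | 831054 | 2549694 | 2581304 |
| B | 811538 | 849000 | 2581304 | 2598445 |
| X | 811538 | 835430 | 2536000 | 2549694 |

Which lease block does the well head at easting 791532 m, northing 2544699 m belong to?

The point has easting = 791532 and northing = 2544699.
Only W satisfies 778694 ≤ easting ≤ 811538 and 2536000 ≤ northing ≤ 2573554.

W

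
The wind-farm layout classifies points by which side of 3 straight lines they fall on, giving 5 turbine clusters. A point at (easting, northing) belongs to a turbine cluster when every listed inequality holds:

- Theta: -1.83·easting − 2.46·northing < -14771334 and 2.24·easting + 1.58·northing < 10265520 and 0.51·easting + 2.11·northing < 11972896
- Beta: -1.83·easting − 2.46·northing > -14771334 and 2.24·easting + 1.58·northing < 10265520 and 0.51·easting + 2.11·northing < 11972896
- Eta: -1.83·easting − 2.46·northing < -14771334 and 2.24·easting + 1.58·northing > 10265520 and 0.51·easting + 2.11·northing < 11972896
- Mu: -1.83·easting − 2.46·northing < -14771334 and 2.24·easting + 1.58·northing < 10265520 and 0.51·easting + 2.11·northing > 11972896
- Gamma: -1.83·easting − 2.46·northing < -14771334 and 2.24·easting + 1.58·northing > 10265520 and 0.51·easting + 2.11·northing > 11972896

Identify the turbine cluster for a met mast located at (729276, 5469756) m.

-1.83·729276 − 2.46·5469756 = -14790174.840, which is < -14771334
2.24·729276 + 1.58·5469756 = 10275792.720, which is > 10265520
0.51·729276 + 2.11·5469756 = 11913115.920, which is < 11972896
This sign pattern matches Eta.

Eta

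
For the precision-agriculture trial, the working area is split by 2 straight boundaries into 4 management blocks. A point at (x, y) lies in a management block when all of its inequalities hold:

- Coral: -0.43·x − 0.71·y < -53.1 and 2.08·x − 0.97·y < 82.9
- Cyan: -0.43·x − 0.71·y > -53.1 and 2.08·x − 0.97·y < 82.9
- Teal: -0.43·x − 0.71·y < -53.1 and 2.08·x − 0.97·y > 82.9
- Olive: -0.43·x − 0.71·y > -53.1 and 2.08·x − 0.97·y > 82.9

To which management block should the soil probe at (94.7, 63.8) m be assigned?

-0.43·94.7 − 0.71·63.8 = -86.019, which is < -53.1
2.08·94.7 − 0.97·63.8 = 135.090, which is > 82.9
This sign pattern matches Teal.

Teal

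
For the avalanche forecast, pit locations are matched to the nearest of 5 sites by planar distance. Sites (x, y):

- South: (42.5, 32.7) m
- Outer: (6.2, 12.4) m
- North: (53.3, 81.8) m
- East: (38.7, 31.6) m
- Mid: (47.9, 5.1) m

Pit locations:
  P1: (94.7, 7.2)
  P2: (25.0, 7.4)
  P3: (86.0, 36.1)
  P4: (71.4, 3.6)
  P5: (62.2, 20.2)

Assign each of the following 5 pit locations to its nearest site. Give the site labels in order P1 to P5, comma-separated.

P1 → Mid (d²=2194.65)
P2 → Outer (d²=378.44)
P3 → South (d²=1903.81)
P4 → Mid (d²=554.50)
P5 → Mid (d²=432.50)

Mid, Outer, South, Mid, Mid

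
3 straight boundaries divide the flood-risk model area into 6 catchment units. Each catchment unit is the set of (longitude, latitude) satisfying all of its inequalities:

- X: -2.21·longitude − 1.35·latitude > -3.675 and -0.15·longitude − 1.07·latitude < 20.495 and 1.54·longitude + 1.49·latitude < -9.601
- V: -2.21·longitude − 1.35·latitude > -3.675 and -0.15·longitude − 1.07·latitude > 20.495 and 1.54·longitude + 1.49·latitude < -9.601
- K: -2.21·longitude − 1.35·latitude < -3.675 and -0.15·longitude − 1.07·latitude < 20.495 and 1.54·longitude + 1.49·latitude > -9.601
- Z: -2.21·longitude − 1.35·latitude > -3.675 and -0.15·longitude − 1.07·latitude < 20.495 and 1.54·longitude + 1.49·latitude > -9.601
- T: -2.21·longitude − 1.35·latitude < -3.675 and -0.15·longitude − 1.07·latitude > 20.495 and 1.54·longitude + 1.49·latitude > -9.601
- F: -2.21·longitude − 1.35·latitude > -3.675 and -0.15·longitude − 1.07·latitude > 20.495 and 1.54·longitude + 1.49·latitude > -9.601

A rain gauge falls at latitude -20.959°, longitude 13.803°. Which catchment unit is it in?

X

-2.21·13.803 − 1.35·-20.959 = -2.210, which is > -3.675
-0.15·13.803 − 1.07·-20.959 = 20.356, which is < 20.495
1.54·13.803 + 1.49·-20.959 = -9.972, which is < -9.601
This sign pattern matches X.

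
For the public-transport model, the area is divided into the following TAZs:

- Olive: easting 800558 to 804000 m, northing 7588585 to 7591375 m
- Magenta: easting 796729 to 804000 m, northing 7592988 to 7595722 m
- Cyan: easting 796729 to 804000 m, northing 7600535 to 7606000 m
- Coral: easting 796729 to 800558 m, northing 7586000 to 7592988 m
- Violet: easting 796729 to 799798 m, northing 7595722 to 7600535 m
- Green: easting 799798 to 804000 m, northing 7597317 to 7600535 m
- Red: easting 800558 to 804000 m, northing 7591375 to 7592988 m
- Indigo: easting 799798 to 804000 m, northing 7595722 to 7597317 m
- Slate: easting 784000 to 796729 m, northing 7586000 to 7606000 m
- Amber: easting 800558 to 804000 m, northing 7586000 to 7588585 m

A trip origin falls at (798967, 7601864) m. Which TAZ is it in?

Cyan

The point has easting = 798967 and northing = 7601864.
Only Cyan satisfies 796729 ≤ easting ≤ 804000 and 7600535 ≤ northing ≤ 7606000.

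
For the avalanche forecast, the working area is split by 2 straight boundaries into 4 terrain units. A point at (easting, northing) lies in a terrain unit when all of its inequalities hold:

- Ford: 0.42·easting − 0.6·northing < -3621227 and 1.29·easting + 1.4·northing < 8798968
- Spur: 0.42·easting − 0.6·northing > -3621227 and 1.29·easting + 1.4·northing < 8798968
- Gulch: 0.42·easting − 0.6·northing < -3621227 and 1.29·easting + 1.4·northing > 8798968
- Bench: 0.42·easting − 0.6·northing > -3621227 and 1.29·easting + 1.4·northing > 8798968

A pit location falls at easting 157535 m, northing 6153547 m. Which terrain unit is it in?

0.42·157535 − 0.6·6153547 = -3625963.500, which is < -3621227
1.29·157535 + 1.4·6153547 = 8818185.950, which is > 8798968
This sign pattern matches Gulch.

Gulch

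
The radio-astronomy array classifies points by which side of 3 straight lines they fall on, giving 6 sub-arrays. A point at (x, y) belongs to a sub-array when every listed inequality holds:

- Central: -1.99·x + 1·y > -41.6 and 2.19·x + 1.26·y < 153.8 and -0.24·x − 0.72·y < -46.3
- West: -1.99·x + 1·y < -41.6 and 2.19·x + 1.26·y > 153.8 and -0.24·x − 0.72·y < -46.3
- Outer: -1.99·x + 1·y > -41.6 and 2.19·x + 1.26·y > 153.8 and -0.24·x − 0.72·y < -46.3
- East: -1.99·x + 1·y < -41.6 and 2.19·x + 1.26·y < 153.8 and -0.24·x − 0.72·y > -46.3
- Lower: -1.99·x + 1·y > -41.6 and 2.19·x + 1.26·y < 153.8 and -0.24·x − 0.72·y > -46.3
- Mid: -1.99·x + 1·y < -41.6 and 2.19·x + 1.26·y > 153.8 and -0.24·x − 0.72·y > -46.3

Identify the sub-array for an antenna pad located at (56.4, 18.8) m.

East

-1.99·56.4 + 1·18.8 = -93.436, which is < -41.6
2.19·56.4 + 1.26·18.8 = 147.204, which is < 153.8
-0.24·56.4 − 0.72·18.8 = -27.072, which is > -46.3
This sign pattern matches East.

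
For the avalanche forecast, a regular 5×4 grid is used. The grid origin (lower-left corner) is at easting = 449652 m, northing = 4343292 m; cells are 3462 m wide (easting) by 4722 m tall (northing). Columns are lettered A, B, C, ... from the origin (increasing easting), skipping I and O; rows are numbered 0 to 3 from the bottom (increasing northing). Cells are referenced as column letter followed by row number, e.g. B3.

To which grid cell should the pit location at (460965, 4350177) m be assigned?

Column index: ⌊(460965 − 449652) / 3462⌋ = ⌊3.268⌋ = 3 → column D
Row offset from origin: ⌊(4350177 − 4343292) / 4722⌋ = ⌊1.458⌋ = 1 → row 1

D1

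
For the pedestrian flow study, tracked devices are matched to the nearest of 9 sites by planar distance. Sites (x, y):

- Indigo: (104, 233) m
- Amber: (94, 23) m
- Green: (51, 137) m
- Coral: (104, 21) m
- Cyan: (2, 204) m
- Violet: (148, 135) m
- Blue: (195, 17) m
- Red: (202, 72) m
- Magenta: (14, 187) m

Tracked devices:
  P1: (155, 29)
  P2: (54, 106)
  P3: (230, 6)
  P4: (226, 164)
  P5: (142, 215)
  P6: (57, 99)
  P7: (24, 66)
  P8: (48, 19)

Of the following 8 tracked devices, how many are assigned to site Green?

3

P1 → Blue
P2 → Green
P3 → Blue
P4 → Violet
P5 → Indigo
P6 → Green
P7 → Green
P8 → Amber
3 of the 8 go to Green.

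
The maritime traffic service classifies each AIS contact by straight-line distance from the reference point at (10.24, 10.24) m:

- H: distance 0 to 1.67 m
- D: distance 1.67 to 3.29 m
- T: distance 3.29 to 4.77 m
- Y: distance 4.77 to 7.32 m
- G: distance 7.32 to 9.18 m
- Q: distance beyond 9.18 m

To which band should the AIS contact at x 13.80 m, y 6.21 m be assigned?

Distance = √((13.80−10.24)² + (6.21−10.24)²) = √(12.674 + 16.241) = 5.377 m.
4.77 ≤ 5.377 < 7.32 → Y.

Y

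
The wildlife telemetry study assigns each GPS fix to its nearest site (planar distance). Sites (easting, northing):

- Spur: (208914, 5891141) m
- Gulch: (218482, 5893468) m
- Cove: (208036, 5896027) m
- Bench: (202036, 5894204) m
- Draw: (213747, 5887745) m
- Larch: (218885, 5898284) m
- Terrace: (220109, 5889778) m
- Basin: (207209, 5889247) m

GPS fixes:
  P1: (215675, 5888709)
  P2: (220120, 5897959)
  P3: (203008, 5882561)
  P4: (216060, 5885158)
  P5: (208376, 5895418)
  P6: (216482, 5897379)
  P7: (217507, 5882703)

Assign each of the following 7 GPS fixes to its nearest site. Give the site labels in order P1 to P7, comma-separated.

P1 → Draw (d²=4646480.00)
P2 → Larch (d²=1630850.00)
P3 → Basin (d²=62350997.00)
P4 → Draw (d²=12042538.00)
P5 → Cove (d²=486481.00)
P6 → Larch (d²=6593434.00)
P7 → Draw (d²=39559364.00)

Draw, Larch, Basin, Draw, Cove, Larch, Draw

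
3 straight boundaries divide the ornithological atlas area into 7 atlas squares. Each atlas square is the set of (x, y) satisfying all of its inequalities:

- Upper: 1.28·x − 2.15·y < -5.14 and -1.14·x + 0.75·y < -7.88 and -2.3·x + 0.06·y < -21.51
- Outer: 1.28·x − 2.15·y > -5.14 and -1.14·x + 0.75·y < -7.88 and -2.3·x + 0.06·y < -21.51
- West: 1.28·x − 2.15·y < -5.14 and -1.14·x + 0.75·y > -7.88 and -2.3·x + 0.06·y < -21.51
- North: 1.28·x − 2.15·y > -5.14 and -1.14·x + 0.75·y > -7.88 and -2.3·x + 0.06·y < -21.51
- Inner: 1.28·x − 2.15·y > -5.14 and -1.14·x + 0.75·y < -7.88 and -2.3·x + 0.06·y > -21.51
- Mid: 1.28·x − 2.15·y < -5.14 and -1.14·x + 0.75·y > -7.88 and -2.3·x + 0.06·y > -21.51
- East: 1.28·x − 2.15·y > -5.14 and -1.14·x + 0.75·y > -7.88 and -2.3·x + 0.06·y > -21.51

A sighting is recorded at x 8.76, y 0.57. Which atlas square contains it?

Inner

1.28·8.76 − 2.15·0.57 = 9.987, which is > -5.14
-1.14·8.76 + 0.75·0.57 = -9.559, which is < -7.88
-2.3·8.76 + 0.06·0.57 = -20.114, which is > -21.51
This sign pattern matches Inner.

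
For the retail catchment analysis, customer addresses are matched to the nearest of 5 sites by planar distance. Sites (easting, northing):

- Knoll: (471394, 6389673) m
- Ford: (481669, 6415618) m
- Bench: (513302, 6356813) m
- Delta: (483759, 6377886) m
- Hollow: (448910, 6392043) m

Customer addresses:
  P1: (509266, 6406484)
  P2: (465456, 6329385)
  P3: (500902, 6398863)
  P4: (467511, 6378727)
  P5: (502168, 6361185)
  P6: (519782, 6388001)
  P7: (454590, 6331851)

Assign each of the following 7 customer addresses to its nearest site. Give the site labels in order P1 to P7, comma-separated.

Ford, Delta, Ford, Knoll, Bench, Bench, Delta

P1 → Ford (d²=845024365.00)
P2 → Delta (d²=2687346810.00)
P3 → Ford (d²=650638314.00)
P4 → Knoll (d²=134892605.00)
P5 → Bench (d²=143080340.00)
P6 → Bench (d²=1014681744.00)
P7 → Delta (d²=2970051786.00)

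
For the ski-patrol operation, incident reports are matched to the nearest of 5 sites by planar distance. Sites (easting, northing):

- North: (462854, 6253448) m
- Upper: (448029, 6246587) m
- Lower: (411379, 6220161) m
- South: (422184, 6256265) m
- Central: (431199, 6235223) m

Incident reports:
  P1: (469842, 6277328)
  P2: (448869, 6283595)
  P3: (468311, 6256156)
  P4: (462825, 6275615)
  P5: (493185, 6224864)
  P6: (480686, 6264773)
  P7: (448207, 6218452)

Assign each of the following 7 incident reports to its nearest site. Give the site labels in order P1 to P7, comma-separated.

P1 → North (d²=619086544.00)
P2 → North (d²=1104421834.00)
P3 → North (d²=37112113.00)
P4 → North (d²=491376730.00)
P5 → North (d²=1737014617.00)
P6 → North (d²=446235849.00)
P7 → Central (d²=570538505.00)

North, North, North, North, North, North, Central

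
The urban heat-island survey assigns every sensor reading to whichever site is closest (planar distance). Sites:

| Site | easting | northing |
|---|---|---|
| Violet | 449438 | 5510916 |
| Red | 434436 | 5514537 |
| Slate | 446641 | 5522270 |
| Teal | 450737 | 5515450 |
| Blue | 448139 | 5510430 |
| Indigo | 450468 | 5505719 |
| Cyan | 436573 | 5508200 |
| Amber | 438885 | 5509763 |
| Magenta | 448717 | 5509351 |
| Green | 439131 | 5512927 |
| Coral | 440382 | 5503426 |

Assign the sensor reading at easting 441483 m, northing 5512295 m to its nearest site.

Green

Squared distances to each site:
Violet: 65183666.000; Red: 54686773.000; Slate: 126105589.000; Teal: 95590541.000; Blue: 47780561.000; Indigo: 123974001.000; Cyan: 40877125.000; Amber: 13160628.000; Magenta: 60997892.000; Green: 5931328.000; Coral: 79871362.000.
Minimum at Green.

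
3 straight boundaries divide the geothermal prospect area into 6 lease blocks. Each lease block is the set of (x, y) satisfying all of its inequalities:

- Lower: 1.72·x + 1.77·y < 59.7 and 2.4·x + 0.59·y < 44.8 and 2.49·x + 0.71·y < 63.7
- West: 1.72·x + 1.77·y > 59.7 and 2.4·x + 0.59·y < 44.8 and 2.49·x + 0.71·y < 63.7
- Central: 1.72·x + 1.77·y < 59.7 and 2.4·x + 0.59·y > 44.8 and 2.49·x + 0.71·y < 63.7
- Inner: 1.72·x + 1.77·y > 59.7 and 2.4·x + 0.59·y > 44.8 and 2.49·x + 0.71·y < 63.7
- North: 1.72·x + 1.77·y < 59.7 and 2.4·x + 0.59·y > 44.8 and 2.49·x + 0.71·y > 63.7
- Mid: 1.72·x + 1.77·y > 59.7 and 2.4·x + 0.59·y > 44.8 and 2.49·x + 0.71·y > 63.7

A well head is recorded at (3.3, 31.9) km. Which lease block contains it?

West

1.72·3.3 + 1.77·31.9 = 62.139, which is > 59.7
2.4·3.3 + 0.59·31.9 = 26.741, which is < 44.8
2.49·3.3 + 0.71·31.9 = 30.866, which is < 63.7
This sign pattern matches West.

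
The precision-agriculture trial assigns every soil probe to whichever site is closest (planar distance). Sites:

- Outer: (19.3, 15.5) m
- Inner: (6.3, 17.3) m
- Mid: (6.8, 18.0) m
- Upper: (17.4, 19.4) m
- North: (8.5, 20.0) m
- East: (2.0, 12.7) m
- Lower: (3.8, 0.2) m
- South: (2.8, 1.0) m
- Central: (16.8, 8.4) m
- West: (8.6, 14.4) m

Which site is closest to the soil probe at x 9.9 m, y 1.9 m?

Squared distances to each site:
Outer: 273.320; Inner: 250.120; Mid: 268.820; Upper: 362.500; North: 329.570; East: 179.050; Lower: 40.100; South: 51.220; Central: 89.860; West: 157.940.
Minimum at Lower.

Lower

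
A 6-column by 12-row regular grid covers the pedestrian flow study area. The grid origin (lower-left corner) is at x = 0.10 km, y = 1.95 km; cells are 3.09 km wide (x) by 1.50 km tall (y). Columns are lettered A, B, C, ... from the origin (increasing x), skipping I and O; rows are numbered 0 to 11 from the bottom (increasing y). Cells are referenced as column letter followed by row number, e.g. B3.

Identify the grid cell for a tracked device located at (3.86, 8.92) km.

B4

Column index: ⌊(3.86 − 0.10) / 3.09⌋ = ⌊1.217⌋ = 1 → column B
Row offset from origin: ⌊(8.92 − 1.95) / 1.50⌋ = ⌊4.647⌋ = 4 → row 4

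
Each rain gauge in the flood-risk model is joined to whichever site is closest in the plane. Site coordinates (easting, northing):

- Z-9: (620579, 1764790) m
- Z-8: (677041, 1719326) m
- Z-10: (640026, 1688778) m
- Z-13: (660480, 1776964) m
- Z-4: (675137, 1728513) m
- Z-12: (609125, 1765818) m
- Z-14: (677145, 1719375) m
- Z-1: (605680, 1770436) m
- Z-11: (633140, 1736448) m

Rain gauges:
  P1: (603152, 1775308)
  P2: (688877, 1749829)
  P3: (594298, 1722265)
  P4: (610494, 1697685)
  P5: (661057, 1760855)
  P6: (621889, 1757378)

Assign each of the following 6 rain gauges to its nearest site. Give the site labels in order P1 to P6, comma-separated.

P1 → Z-1 (d²=30127168.00)
P2 → Z-4 (d²=643159456.00)
P3 → Z-11 (d²=1709858453.00)
P4 → Z-10 (d²=951473673.00)
P5 → Z-13 (d²=259832810.00)
P6 → Z-9 (d²=56653844.00)

Z-1, Z-4, Z-11, Z-10, Z-13, Z-9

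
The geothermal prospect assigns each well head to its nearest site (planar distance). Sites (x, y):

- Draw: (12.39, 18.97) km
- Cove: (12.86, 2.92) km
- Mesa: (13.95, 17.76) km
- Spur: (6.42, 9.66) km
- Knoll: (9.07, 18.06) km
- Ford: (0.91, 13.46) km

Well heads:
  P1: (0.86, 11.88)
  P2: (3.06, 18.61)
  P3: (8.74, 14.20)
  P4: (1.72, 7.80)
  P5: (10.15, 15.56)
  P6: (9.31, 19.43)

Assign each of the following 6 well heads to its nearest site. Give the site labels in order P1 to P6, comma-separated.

Ford, Ford, Knoll, Spur, Knoll, Knoll

P1 → Ford (d²=2.50)
P2 → Ford (d²=31.14)
P3 → Knoll (d²=15.01)
P4 → Spur (d²=25.55)
P5 → Knoll (d²=7.42)
P6 → Knoll (d²=1.93)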